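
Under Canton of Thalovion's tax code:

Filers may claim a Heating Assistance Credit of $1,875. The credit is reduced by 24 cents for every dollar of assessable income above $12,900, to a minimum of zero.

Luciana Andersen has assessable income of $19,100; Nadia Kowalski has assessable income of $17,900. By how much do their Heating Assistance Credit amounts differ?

$288

Luciana ($19,100): Heating Assistance Credit: 24% of the $6,200 excess over $12,900 is $1,488; credit = $1,875 − $1,488 = $387.
Nadia ($17,900): Heating Assistance Credit: 24% of the $5,000 excess over $12,900 is $1,200; credit = $1,875 − $1,200 = $675.
Difference: |$387 − $675| = $288.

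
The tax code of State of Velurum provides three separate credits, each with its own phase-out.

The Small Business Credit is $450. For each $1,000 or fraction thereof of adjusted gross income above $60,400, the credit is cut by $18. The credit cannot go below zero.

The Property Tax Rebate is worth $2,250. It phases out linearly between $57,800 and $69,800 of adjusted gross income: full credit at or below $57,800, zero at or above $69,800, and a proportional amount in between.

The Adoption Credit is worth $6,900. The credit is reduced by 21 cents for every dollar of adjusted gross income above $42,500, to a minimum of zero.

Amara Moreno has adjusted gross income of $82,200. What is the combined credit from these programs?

$54

Small Business Credit: income exceeds $60,400 by $21,800, which is 22 full-or-partial $1,000 increments; reduction = 22 × $18 = $396, leaving $54.
Property Tax Rebate: $82,200 is at or above $69,800, so the credit is $0.
Adoption Credit: 21% of the $39,700 excess over $42,500 is $8,337 ≥ base, so the credit is $0.
Total: $54 + $0 + $0 = $54.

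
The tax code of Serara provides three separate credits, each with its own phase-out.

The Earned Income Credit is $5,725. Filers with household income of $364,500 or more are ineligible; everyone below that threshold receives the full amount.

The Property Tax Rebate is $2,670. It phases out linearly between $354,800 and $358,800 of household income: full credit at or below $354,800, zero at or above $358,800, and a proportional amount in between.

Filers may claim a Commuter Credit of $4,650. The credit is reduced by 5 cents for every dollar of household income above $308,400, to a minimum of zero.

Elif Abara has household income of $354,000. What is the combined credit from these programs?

Earned Income Credit: $354,000 is below the $364,500 cutoff, so the full $5,725 applies.
Property Tax Rebate: $354,000 is at or below the $354,800 threshold, so the full $2,670 applies.
Commuter Credit: 5% of the $45,600 excess over $308,400 is $2,280; credit = $4,650 − $2,280 = $2,370.
Total: $5,725 + $2,670 + $2,370 = $10,765.

$10,765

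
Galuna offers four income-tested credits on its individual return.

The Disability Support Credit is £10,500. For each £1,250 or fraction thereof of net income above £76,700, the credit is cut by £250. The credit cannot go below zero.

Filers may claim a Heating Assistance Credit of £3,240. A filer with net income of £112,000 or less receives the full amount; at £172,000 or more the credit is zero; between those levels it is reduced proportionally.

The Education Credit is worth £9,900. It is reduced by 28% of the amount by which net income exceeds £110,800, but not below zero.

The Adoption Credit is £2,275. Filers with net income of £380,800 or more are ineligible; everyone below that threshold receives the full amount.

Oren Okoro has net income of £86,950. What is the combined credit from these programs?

£23,665

Disability Support Credit: income exceeds £76,700 by £10,250, which is 9 full-or-partial £1,250 increments; reduction = 9 × £250 = £2,250, leaving £8,250.
Heating Assistance Credit: £86,950 is at or below the £112,000 threshold, so the full £3,240 applies.
Education Credit: £86,950 is at or below the £110,800 threshold, so the full £9,900 applies.
Adoption Credit: £86,950 is below the £380,800 cutoff, so the full £2,275 applies.
Total: £8,250 + £3,240 + £9,900 + £2,275 = £23,665.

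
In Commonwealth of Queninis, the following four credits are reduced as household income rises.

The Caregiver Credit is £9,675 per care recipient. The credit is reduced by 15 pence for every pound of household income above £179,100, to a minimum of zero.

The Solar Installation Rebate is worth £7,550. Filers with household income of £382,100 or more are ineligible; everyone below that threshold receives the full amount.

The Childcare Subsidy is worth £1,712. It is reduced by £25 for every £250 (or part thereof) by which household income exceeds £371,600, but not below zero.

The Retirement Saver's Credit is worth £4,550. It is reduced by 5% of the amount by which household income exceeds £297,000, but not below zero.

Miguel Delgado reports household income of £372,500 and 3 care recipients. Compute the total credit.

Caregiver Credit: base = 3 × £9,675 = £29,025. 15% of the £193,400 excess over £179,100 is £29,010; credit = £29,025 − £29,010 = £15.
Solar Installation Rebate: £372,500 is below the £382,100 cutoff, so the full £7,550 applies.
Childcare Subsidy: income exceeds £371,600 by £900, which is 4 full-or-partial £250 increments; reduction = 4 × £25 = £100, leaving £1,612.
Retirement Saver's Credit: 5% of the £75,500 excess over £297,000 is £3,775; credit = £4,550 − £3,775 = £775.
Total: £15 + £7,550 + £1,612 + £775 = £9,952.

£9,952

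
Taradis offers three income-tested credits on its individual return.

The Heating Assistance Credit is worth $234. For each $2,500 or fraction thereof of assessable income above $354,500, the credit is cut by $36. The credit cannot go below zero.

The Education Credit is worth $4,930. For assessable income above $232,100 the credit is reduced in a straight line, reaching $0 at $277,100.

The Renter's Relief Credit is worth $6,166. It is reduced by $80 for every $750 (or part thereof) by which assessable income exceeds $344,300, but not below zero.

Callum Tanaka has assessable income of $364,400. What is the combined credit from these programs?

$4,096

Heating Assistance Credit: income exceeds $354,500 by $9,900, which is 4 full-or-partial $2,500 increments; reduction = 4 × $36 = $144, leaving $90.
Education Credit: $364,400 is at or above $277,100, so the credit is $0.
Renter's Relief Credit: income exceeds $344,300 by $20,100, which is 27 full-or-partial $750 increments; reduction = 27 × $80 = $2,160, leaving $4,006.
Total: $90 + $0 + $4,006 = $4,096.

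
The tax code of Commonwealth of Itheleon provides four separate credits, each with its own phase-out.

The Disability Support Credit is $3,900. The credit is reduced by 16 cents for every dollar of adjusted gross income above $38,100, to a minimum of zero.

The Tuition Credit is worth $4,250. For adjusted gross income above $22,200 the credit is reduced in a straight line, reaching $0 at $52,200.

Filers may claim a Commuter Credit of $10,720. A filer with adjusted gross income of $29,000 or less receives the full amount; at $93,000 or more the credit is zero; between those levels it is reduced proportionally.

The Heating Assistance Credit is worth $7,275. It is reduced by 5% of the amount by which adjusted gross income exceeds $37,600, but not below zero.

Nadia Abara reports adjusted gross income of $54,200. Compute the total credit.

Disability Support Credit: 16% of the $16,100 excess over $38,100 is $2,576; credit = $3,900 − $2,576 = $1,324.
Tuition Credit: $54,200 is at or above $52,200, so the credit is $0.
Commuter Credit: $54,200 is $25,200 into a $64,000 phase-out range, leaving 38,800/64,000 of the credit: $10,720 × 38,800/64,000 = $6,499.
Heating Assistance Credit: 5% of the $16,600 excess over $37,600 is $830; credit = $7,275 − $830 = $6,445.
Total: $1,324 + $0 + $6,499 + $6,445 = $14,268.

$14,268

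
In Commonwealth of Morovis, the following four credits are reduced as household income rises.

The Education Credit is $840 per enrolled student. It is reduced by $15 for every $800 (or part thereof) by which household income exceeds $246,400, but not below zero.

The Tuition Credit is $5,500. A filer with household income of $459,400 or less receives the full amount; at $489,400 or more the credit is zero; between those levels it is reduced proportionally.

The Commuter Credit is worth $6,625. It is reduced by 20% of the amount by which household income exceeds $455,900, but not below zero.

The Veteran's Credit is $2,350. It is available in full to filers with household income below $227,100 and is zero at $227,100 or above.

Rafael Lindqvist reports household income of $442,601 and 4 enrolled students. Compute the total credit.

Education Credit: base = 4 × $840 = $3,360. income exceeds $246,400 by $196,201 → 246 increments × $15 = $3,690 ≥ base, so the credit is $0.
Tuition Credit: $442,601 is at or below the $459,400 threshold, so the full $5,500 applies.
Commuter Credit: $442,601 is at or below the $455,900 threshold, so the full $6,625 applies.
Veteran's Credit: $442,601 meets or exceeds the $227,100 cutoff, so the credit is $0.
Total: $0 + $5,500 + $6,625 + $0 = $12,125.

$12,125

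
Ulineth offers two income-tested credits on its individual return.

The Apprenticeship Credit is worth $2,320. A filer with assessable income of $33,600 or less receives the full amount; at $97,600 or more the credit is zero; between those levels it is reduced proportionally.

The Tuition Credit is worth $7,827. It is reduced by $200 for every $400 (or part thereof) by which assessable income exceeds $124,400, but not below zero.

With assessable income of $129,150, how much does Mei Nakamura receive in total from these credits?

Apprenticeship Credit: $129,150 is at or above $97,600, so the credit is $0.
Tuition Credit: income exceeds $124,400 by $4,750, which is 12 full-or-partial $400 increments; reduction = 12 × $200 = $2,400, leaving $5,427.
Total: $0 + $5,427 = $5,427.

$5,427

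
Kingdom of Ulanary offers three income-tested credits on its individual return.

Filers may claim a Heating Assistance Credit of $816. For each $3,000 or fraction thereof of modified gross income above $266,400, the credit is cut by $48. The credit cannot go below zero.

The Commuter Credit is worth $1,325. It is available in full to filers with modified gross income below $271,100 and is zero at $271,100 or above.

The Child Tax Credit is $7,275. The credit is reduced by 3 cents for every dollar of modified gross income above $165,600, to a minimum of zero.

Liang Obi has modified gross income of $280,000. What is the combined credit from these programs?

$4,419

Heating Assistance Credit: income exceeds $266,400 by $13,600, which is 5 full-or-partial $3,000 increments; reduction = 5 × $48 = $240, leaving $576.
Commuter Credit: $280,000 meets or exceeds the $271,100 cutoff, so the credit is $0.
Child Tax Credit: 3% of the $114,400 excess over $165,600 is $3,432; credit = $7,275 − $3,432 = $3,843.
Total: $576 + $0 + $3,843 = $4,419.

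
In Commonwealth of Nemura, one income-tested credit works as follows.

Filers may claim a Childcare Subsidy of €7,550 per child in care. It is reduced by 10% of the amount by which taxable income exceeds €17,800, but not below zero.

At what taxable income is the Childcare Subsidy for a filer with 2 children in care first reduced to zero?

Full credit = 2 × €7,550 = €15,100.
The credit falls by 10% of each euro above €17,800, so it reaches zero when the excess is €15,100 / 10% = €151,000: income = €17,800 + €151,000 = €168,800.

€168,800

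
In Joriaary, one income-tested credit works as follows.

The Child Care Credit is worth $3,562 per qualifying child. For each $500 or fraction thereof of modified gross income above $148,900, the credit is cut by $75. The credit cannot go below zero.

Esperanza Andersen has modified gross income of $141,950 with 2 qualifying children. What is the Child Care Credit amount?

$7,124

Child Care Credit: base = 2 × $3,562 = $7,124. $141,950 is at or below the $148,900 threshold, so the full $7,124 applies.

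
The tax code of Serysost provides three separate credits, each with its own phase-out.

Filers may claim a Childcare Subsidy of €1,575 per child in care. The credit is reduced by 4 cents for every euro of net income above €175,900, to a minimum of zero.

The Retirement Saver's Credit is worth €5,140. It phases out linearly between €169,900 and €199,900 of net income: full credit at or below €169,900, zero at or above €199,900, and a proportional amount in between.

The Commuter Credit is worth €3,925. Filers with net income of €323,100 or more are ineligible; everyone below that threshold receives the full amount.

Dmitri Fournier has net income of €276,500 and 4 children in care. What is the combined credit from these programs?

Childcare Subsidy: base = 4 × €1,575 = €6,300. 4% of the €100,600 excess over €175,900 is €4,024; credit = €6,300 − €4,024 = €2,276.
Retirement Saver's Credit: €276,500 is at or above €199,900, so the credit is €0.
Commuter Credit: €276,500 is below the €323,100 cutoff, so the full €3,925 applies.
Total: €2,276 + €0 + €3,925 = €6,201.

€6,201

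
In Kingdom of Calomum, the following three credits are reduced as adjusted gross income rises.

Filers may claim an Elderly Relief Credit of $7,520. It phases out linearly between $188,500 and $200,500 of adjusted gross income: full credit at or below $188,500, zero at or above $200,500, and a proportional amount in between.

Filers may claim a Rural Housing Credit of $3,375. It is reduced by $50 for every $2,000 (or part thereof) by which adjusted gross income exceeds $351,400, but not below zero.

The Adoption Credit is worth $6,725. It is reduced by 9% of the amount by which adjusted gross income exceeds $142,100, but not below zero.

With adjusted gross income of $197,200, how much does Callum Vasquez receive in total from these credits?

Elderly Relief Credit: $197,200 is $8,700 into a $12,000 phase-out range, leaving 3,300/12,000 of the credit: $7,520 × 3,300/12,000 = $2,068.
Rural Housing Credit: $197,200 is at or below the $351,400 threshold, so the full $3,375 applies.
Adoption Credit: 9% of the $55,100 excess over $142,100 is $4,959; credit = $6,725 − $4,959 = $1,766.
Total: $2,068 + $3,375 + $1,766 = $7,209.

$7,209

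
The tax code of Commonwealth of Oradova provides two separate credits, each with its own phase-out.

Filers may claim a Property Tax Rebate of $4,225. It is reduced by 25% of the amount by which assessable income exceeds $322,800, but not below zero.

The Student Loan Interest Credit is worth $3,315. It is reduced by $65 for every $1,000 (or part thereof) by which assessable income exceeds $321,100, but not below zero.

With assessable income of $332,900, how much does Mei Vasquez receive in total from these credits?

$4,235

Property Tax Rebate: 25% of the $10,100 excess over $322,800 is $2,525; credit = $4,225 − $2,525 = $1,700.
Student Loan Interest Credit: income exceeds $321,100 by $11,800, which is 12 full-or-partial $1,000 increments; reduction = 12 × $65 = $780, leaving $2,535.
Total: $1,700 + $2,535 = $4,235.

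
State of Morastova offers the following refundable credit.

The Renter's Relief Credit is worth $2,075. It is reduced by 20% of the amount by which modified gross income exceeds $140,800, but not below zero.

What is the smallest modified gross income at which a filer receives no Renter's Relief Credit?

The credit falls by 20% of each dollar above $140,800, so it reaches zero when the excess is $2,075 / 20% = $10,375: income = $140,800 + $10,375 = $151,175.

$151,175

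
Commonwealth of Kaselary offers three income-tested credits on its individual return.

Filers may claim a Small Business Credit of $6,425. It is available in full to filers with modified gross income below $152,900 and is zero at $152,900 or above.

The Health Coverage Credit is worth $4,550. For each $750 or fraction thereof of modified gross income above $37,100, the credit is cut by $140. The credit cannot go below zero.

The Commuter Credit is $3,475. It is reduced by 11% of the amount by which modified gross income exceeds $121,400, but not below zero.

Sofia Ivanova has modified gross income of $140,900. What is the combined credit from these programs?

Small Business Credit: $140,900 is below the $152,900 cutoff, so the full $6,425 applies.
Health Coverage Credit: income exceeds $37,100 by $103,800 → 139 increments × $140 = $19,460 ≥ base, so the credit is $0.
Commuter Credit: 11% of the $19,500 excess over $121,400 is $2,145; credit = $3,475 − $2,145 = $1,330.
Total: $6,425 + $0 + $1,330 = $7,755.

$7,755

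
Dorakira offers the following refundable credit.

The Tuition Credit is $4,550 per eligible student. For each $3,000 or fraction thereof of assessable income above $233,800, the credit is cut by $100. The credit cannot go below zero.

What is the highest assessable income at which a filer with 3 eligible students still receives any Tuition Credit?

Full credit = 3 × $4,550 = $13,650.
After 136 increments the reduction is 136 × $100 = $13,600, leaving $50; one more increment wipes it out. Increment 136 ends at excess 136 × $3,000 = $408,000, so the highest qualifying income is $233,800 + $408,000 = $641,800.

$641,800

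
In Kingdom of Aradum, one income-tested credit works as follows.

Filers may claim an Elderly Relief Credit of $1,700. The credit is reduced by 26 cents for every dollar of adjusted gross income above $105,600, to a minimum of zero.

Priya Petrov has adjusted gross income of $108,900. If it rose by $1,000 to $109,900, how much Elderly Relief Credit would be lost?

$260

At $108,900 — 26% of the $3,300 excess over $105,600 is $858; credit = $1,700 − $858 = $842.
At $109,900 — 26% of the $4,300 excess over $105,600 is $1,118; credit = $1,700 − $1,118 = $582.
Lost: $842 − $582 = $260.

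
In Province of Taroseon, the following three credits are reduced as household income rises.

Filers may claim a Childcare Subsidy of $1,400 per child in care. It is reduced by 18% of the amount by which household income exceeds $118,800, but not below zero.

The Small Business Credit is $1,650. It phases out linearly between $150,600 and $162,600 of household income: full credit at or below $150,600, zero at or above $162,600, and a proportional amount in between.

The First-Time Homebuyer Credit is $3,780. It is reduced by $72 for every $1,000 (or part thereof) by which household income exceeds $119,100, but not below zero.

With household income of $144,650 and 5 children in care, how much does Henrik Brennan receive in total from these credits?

$5,905

Childcare Subsidy: base = 5 × $1,400 = $7,000. 18% of the $25,850 excess over $118,800 is $4,653; credit = $7,000 − $4,653 = $2,347.
Small Business Credit: $144,650 is at or below the $150,600 threshold, so the full $1,650 applies.
First-Time Homebuyer Credit: income exceeds $119,100 by $25,550, which is 26 full-or-partial $1,000 increments; reduction = 26 × $72 = $1,872, leaving $1,908.
Total: $2,347 + $1,650 + $1,908 = $5,905.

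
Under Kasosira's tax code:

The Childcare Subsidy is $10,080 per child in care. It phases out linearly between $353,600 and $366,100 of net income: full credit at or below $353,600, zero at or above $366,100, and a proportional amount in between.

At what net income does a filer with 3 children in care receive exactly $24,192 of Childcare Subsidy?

$356,100

Full credit = 3 × $10,080 = $30,240.
$24,192 is 24,192/30,240 of the full $30,240, so 6,048/30,240 of the $12,500 range has been used: income = $353,600 + $12,500 × 6,048/30,240 = $356,100.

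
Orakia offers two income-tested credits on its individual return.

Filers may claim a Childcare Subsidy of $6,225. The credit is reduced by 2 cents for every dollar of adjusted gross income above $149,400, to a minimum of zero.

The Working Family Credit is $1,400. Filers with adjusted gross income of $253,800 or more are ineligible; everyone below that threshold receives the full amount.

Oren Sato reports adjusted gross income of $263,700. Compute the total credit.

$3,939

Childcare Subsidy: 2% of the $114,300 excess over $149,400 is $2,286; credit = $6,225 − $2,286 = $3,939.
Working Family Credit: $263,700 meets or exceeds the $253,800 cutoff, so the credit is $0.
Total: $3,939 + $0 = $3,939.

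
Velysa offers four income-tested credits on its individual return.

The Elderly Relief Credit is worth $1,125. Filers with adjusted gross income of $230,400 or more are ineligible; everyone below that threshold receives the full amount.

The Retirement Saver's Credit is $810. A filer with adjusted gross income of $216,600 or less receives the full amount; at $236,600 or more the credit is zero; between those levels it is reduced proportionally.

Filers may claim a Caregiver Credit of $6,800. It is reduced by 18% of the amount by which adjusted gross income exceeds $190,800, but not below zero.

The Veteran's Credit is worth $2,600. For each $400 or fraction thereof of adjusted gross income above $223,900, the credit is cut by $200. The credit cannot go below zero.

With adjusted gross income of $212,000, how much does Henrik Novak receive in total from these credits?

Elderly Relief Credit: $212,000 is below the $230,400 cutoff, so the full $1,125 applies.
Retirement Saver's Credit: $212,000 is at or below the $216,600 threshold, so the full $810 applies.
Caregiver Credit: 18% of the $21,200 excess over $190,800 is $3,816; credit = $6,800 − $3,816 = $2,984.
Veteran's Credit: $212,000 is at or below the $223,900 threshold, so the full $2,600 applies.
Total: $1,125 + $810 + $2,984 + $2,600 = $7,519.

$7,519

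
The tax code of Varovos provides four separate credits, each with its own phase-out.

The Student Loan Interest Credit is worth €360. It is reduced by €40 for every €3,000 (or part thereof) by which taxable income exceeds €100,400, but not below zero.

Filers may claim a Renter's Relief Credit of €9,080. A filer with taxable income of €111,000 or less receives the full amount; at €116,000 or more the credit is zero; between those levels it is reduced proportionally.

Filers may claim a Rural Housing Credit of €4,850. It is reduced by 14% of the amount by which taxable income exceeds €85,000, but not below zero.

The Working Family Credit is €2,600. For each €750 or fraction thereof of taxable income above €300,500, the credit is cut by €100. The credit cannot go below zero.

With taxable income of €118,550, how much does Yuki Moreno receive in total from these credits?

Student Loan Interest Credit: income exceeds €100,400 by €18,150, which is 7 full-or-partial €3,000 increments; reduction = 7 × €40 = €280, leaving €80.
Renter's Relief Credit: €118,550 is at or above €116,000, so the credit is €0.
Rural Housing Credit: 14% of the €33,550 excess over €85,000 is €4,697; credit = €4,850 − €4,697 = €153.
Working Family Credit: €118,550 is at or below the €300,500 threshold, so the full €2,600 applies.
Total: €80 + €0 + €153 + €2,600 = €2,833.

€2,833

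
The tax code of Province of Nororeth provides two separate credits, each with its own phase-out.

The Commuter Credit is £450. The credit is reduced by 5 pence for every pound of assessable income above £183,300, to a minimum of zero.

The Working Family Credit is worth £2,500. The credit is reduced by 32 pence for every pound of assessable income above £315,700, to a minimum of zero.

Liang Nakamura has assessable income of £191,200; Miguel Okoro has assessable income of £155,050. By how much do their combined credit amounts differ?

Liang (£191,200): Commuter Credit: 5% of the £7,900 excess over £183,300 is £395; credit = £450 − £395 = £55. Working Family Credit: £191,200 is at or below the £315,700 threshold, so the full £2,500 applies. total £55 + £2,500 = £2,555
Miguel (£155,050): Commuter Credit: £155,050 is at or below the £183,300 threshold, so the full £450 applies. Working Family Credit: £155,050 is at or below the £315,700 threshold, so the full £2,500 applies. total £450 + £2,500 = £2,950
Difference: |£2,555 − £2,950| = £395.

£395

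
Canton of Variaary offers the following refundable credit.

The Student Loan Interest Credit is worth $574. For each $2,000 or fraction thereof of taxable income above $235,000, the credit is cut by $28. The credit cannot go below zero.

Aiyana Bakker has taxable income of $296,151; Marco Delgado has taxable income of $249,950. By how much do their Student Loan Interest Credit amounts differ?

$350

Aiyana ($296,151): Student Loan Interest Credit: income exceeds $235,000 by $61,151 → 31 increments × $28 = $868 ≥ base, so the credit is $0.
Marco ($249,950): Student Loan Interest Credit: income exceeds $235,000 by $14,950, which is 8 full-or-partial $2,000 increments; reduction = 8 × $28 = $224, leaving $350.
Difference: |$0 − $350| = $350.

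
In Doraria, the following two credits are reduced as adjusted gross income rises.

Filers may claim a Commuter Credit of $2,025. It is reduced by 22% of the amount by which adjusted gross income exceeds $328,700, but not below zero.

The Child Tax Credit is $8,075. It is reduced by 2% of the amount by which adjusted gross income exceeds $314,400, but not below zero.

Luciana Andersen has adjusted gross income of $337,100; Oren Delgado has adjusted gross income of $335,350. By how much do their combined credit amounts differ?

$420

Luciana ($337,100): Commuter Credit: 22% of the $8,400 excess over $328,700 is $1,848; credit = $2,025 − $1,848 = $177. Child Tax Credit: 2% of the $22,700 excess over $314,400 is $454; credit = $8,075 − $454 = $7,621. total $177 + $7,621 = $7,798
Oren ($335,350): Commuter Credit: 22% of the $6,650 excess over $328,700 is $1,463; credit = $2,025 − $1,463 = $562. Child Tax Credit: 2% of the $20,950 excess over $314,400 is $419; credit = $8,075 − $419 = $7,656. total $562 + $7,656 = $8,218
Difference: |$7,798 − $8,218| = $420.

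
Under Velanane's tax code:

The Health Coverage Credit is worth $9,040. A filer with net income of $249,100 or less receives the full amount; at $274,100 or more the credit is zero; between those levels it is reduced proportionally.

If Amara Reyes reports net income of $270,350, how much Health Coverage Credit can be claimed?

Health Coverage Credit: $270,350 is $21,250 into a $25,000 phase-out range, leaving 3,750/25,000 of the credit: $9,040 × 3,750/25,000 = $1,356.

$1,356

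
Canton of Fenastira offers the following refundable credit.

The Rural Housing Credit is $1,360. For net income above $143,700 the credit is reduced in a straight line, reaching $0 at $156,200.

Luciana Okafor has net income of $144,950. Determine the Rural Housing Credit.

$1,224

Rural Housing Credit: $144,950 is $1,250 into a $12,500 phase-out range, leaving 11,250/12,500 of the credit: $1,360 × 11,250/12,500 = $1,224.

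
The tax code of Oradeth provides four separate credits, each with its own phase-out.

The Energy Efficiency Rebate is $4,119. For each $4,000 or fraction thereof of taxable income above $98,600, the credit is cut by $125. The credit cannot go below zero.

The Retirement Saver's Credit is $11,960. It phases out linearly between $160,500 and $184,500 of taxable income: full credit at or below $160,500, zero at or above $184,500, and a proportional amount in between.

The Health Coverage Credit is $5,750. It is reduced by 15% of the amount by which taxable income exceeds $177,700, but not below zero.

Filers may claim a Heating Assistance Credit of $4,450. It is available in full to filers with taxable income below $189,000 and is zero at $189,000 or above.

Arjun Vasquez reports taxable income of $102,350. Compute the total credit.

Energy Efficiency Rebate: income exceeds $98,600 by $3,750, which is 1 full-or-partial $4,000 increment; reduction = 1 × $125 = $125, leaving $3,994.
Retirement Saver's Credit: $102,350 is at or below the $160,500 threshold, so the full $11,960 applies.
Health Coverage Credit: $102,350 is at or below the $177,700 threshold, so the full $5,750 applies.
Heating Assistance Credit: $102,350 is below the $189,000 cutoff, so the full $4,450 applies.
Total: $3,994 + $11,960 + $5,750 + $4,450 = $26,154.

$26,154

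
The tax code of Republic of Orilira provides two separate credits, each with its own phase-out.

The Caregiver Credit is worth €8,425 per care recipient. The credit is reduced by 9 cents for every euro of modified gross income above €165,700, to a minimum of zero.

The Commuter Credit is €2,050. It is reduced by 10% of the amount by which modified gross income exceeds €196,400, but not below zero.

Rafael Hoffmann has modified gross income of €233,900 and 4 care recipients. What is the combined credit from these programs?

Caregiver Credit: base = 4 × €8,425 = €33,700. 9% of the €68,200 excess over €165,700 is €6,138; credit = €33,700 − €6,138 = €27,562.
Commuter Credit: 10% of the €37,500 excess over €196,400 is €3,750 ≥ base, so the credit is €0.
Total: €27,562 + €0 = €27,562.

€27,562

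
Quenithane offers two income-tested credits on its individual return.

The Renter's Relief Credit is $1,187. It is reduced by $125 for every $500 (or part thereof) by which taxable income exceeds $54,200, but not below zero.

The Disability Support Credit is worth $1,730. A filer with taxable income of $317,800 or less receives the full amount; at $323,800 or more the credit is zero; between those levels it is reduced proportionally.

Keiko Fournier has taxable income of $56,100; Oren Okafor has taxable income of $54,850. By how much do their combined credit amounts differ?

Keiko ($56,100): Renter's Relief Credit: income exceeds $54,200 by $1,900, which is 4 full-or-partial $500 increments; reduction = 4 × $125 = $500, leaving $687. Disability Support Credit: $56,100 is at or below the $317,800 threshold, so the full $1,730 applies. total $687 + $1,730 = $2,417
Oren ($54,850): Renter's Relief Credit: income exceeds $54,200 by $650, which is 2 full-or-partial $500 increments; reduction = 2 × $125 = $250, leaving $937. Disability Support Credit: $54,850 is at or below the $317,800 threshold, so the full $1,730 applies. total $937 + $1,730 = $2,667
Difference: |$2,417 − $2,667| = $250.

$250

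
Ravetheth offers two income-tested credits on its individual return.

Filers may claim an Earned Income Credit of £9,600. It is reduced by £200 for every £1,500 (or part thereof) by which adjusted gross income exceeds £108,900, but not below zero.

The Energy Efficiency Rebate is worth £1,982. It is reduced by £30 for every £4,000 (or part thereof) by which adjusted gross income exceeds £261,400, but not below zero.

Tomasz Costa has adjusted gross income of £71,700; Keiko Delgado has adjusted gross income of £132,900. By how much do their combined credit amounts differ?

£3,200

Tomasz (£71,700): Earned Income Credit: £71,700 is at or below the £108,900 threshold, so the full £9,600 applies. Energy Efficiency Rebate: £71,700 is at or below the £261,400 threshold, so the full £1,982 applies. total £9,600 + £1,982 = £11,582
Keiko (£132,900): Earned Income Credit: income exceeds £108,900 by £24,000, which is 16 full-or-partial £1,500 increments; reduction = 16 × £200 = £3,200, leaving £6,400. Energy Efficiency Rebate: £132,900 is at or below the £261,400 threshold, so the full £1,982 applies. total £6,400 + £1,982 = £8,382
Difference: |£11,582 − £8,382| = £3,200.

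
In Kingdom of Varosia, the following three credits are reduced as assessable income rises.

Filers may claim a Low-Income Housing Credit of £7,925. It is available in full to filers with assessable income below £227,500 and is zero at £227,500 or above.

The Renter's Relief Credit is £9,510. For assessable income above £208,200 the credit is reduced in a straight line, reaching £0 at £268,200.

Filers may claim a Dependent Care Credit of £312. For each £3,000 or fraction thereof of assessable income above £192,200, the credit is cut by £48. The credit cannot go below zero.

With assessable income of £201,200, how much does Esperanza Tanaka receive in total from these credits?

Low-Income Housing Credit: £201,200 is below the £227,500 cutoff, so the full £7,925 applies.
Renter's Relief Credit: £201,200 is at or below the £208,200 threshold, so the full £9,510 applies.
Dependent Care Credit: income exceeds £192,200 by £9,000, which is 3 full-or-partial £3,000 increments; reduction = 3 × £48 = £144, leaving £168.
Total: £7,925 + £9,510 + £168 = £17,603.

£17,603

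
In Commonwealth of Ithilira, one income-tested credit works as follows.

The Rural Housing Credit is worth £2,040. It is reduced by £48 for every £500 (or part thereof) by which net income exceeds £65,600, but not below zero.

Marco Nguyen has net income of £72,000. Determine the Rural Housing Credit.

£1,416

Rural Housing Credit: income exceeds £65,600 by £6,400, which is 13 full-or-partial £500 increments; reduction = 13 × £48 = £624, leaving £1,416.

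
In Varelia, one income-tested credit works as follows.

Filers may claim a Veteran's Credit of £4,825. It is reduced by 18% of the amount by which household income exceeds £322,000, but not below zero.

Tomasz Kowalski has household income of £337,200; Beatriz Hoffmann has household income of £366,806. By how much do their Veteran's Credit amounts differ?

Tomasz (£337,200): Veteran's Credit: 18% of the £15,200 excess over £322,000 is £2,736; credit = £4,825 − £2,736 = £2,089.
Beatriz (£366,806): Veteran's Credit: 18% of the £44,806 excess over £322,000 is £8,065.08 ≥ base, so the credit is £0.
Difference: |£2,089 − £0| = £2,089.

£2,089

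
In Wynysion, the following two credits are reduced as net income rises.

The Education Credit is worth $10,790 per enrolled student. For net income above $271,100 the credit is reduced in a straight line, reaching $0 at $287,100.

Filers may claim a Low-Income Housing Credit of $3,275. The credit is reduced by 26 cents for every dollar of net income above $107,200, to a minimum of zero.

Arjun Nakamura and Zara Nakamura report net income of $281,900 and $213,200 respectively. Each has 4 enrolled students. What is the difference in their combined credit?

$29,133

Arjun ($281,900): Education Credit: base = 4 × $10,790 = $43,160. $281,900 is $10,800 into a $16,000 phase-out range, leaving 5,200/16,000 of the credit: $43,160 × 5,200/16,000 = $14,027. Low-Income Housing Credit: 26% of the $174,700 excess over $107,200 is $45,422 ≥ base, so the credit is $0. total $14,027 + $0 = $14,027
Zara ($213,200): Education Credit: base = 4 × $10,790 = $43,160. $213,200 is at or below the $271,100 threshold, so the full $43,160 applies. Low-Income Housing Credit: 26% of the $106,000 excess over $107,200 is $27,560 ≥ base, so the credit is $0. total $43,160 + $0 = $43,160
Difference: |$14,027 − $43,160| = $29,133.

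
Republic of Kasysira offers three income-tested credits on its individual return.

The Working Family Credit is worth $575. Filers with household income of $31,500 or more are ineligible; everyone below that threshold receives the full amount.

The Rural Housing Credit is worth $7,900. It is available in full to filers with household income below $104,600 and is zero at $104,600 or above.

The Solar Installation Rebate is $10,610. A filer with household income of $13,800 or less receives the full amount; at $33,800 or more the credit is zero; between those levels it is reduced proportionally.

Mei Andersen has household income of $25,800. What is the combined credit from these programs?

Working Family Credit: $25,800 is below the $31,500 cutoff, so the full $575 applies.
Rural Housing Credit: $25,800 is below the $104,600 cutoff, so the full $7,900 applies.
Solar Installation Rebate: $25,800 is $12,000 into a $20,000 phase-out range, leaving 8,000/20,000 of the credit: $10,610 × 8,000/20,000 = $4,244.
Total: $575 + $7,900 + $4,244 = $12,719.

$12,719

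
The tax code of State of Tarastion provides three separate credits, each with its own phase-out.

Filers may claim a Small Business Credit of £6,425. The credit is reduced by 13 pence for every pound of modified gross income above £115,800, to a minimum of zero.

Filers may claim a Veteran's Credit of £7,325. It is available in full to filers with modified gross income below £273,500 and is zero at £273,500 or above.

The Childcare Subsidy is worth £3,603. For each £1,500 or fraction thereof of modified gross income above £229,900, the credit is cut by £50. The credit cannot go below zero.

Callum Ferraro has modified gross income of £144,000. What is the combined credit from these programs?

Small Business Credit: 13% of the £28,200 excess over £115,800 is £3,666; credit = £6,425 − £3,666 = £2,759.
Veteran's Credit: £144,000 is below the £273,500 cutoff, so the full £7,325 applies.
Childcare Subsidy: £144,000 is at or below the £229,900 threshold, so the full £3,603 applies.
Total: £2,759 + £7,325 + £3,603 = £13,687.

£13,687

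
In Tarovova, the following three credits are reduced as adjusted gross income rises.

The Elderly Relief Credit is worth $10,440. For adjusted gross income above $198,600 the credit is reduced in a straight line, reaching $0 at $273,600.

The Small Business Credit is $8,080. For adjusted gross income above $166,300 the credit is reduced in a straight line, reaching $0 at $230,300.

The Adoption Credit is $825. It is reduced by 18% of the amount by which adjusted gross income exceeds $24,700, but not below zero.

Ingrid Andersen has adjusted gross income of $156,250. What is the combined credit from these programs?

$18,520

Elderly Relief Credit: $156,250 is at or below the $198,600 threshold, so the full $10,440 applies.
Small Business Credit: $156,250 is at or below the $166,300 threshold, so the full $8,080 applies.
Adoption Credit: 18% of the $131,550 excess over $24,700 is $23,679 ≥ base, so the credit is $0.
Total: $10,440 + $8,080 + $0 = $18,520.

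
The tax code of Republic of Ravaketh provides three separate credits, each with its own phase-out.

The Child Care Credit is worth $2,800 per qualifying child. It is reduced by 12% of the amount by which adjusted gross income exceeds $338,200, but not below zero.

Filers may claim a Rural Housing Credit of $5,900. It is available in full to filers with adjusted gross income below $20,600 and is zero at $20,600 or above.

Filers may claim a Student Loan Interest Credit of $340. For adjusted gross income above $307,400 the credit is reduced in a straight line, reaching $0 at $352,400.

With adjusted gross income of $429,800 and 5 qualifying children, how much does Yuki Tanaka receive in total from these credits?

Child Care Credit: base = 5 × $2,800 = $14,000. 12% of the $91,600 excess over $338,200 is $10,992; credit = $14,000 − $10,992 = $3,008.
Rural Housing Credit: $429,800 meets or exceeds the $20,600 cutoff, so the credit is $0.
Student Loan Interest Credit: $429,800 is at or above $352,400, so the credit is $0.
Total: $3,008 + $0 + $0 = $3,008.

$3,008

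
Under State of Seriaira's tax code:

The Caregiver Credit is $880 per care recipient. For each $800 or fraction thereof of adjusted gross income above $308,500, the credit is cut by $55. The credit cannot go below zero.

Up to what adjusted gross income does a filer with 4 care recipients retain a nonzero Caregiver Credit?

$358,900

Full credit = 4 × $880 = $3,520.
After 63 increments the reduction is 63 × $55 = $3,465, leaving $55; one more increment wipes it out. Increment 63 ends at excess 63 × $800 = $50,400, so the highest qualifying income is $308,500 + $50,400 = $358,900.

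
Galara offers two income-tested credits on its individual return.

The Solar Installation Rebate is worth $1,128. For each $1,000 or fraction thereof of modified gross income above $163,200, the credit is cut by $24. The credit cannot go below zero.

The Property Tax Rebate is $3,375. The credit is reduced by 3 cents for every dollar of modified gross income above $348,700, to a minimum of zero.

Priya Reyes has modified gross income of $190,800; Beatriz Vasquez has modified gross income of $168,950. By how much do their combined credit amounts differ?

$528

Priya ($190,800): Solar Installation Rebate: income exceeds $163,200 by $27,600, which is 28 full-or-partial $1,000 increments; reduction = 28 × $24 = $672, leaving $456. Property Tax Rebate: $190,800 is at or below the $348,700 threshold, so the full $3,375 applies. total $456 + $3,375 = $3,831
Beatriz ($168,950): Solar Installation Rebate: income exceeds $163,200 by $5,750, which is 6 full-or-partial $1,000 increments; reduction = 6 × $24 = $144, leaving $984. Property Tax Rebate: $168,950 is at or below the $348,700 threshold, so the full $3,375 applies. total $984 + $3,375 = $4,359
Difference: |$3,831 − $4,359| = $528.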